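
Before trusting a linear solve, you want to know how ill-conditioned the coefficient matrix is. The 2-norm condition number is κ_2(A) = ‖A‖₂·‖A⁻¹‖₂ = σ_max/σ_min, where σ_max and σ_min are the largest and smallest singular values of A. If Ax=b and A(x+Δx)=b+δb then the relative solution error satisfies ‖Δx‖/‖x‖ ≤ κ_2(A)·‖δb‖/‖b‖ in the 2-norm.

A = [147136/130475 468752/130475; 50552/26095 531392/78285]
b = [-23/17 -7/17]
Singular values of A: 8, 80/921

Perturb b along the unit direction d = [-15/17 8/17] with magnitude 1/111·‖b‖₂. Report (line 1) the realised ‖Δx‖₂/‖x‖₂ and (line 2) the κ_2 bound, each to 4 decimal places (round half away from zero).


0.0127
0.8297

largest singular value 8, smallest 80/921
condition number: 8 ÷ (80/921) = 92.1000
worst-case relative error ≤ 92.1000 × 1/111 = 0.8297
solve Ax = b  →  x = [-11.0870 3.1035]
‖b‖₂ = 1.4142 and ‖x‖₂ = 11.5132
with δb = [-0.0112 0.0060], A·Δx = δb → ‖Δx‖ = 0.1467
relative error = 0.0127
tightness: 0.0127 against a bound of 0.8297 (unrounded ratio ≈ 0.0154)


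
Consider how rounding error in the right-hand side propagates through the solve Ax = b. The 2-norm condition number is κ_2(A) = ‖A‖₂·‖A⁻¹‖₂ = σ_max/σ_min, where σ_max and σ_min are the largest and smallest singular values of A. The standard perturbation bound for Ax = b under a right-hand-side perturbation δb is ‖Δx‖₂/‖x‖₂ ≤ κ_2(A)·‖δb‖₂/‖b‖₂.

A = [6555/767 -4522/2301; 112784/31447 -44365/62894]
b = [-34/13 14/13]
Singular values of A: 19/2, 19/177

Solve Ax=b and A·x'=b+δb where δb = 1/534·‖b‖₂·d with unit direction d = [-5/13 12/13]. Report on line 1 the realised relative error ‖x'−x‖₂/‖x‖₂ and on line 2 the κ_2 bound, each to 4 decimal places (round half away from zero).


0.0026
0.1657

largest singular value 19/2, smallest 19/177
condition number: (19/2) ÷ (19/177) = 88.5000
perturbation bound = 88.5000·1/534 = 0.1657
solve Ax = b  →  x = [3.8845 18.2234]
2-norm of b is 2.8284; of x, 18.6328
δb = ε·‖b‖·d = [-0.0020 0.0049]; solving A·Δx = δb gives ‖Δx‖ = 0.0493
dividing the unrounded norms, ‖Δx‖/‖x‖ = 0.0026
tightness: 0.0026 against a bound of 0.1657 (unrounded ratio ≈ 0.0160)


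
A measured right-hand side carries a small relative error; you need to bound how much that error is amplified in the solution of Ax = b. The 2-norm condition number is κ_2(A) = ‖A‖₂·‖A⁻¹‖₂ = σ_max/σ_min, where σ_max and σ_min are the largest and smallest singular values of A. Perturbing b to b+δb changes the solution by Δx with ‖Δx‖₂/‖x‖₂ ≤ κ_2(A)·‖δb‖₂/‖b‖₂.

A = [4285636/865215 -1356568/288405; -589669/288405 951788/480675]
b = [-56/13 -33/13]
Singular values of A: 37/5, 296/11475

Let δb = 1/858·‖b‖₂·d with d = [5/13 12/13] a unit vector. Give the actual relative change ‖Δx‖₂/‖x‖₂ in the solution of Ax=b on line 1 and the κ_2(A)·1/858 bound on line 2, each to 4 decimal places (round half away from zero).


from the listed singular values, σ₁ = 37/5, σ_n = 296/11475
κ_2(A) = (37/5) / (296/11475) = 286.8750
bound on ‖Δx‖/‖x‖: κ·ε = 286.8750·1/858 = 0.3344
solve Ax = b  →  x = [-107.2367 -112.0107]
2-norm of b is 5.0000; of x, 155.0681
Δx = A⁻¹·δb where δb = 1/858·5.0000·d; ‖Δx‖ = 0.2259
relative error = 0.0015
so the bound overstates the realised error by a factor of ≈ 229.5008 (computed from the unrounded values)

0.0015
0.3344


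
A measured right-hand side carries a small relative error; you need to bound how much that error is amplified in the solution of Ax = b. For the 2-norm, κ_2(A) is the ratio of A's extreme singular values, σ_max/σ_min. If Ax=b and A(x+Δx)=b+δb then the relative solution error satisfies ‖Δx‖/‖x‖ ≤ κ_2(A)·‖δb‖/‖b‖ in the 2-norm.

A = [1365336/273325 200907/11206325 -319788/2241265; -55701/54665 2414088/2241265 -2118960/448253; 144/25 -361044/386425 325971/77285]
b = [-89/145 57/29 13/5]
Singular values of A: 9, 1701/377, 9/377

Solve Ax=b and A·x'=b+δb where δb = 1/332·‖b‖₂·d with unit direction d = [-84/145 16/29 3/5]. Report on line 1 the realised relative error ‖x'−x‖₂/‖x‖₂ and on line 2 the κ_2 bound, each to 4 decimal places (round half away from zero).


from the listed singular values, σ₁ = 9, σ_n = 9/377
condition number: 9 ÷ (9/377) = 377.0000
κ_2(A)·‖δb‖/‖b‖ = 1.1355
solve Ax = b  →  x = [0.2219 122.6259 27.4774]
‖b‖ = 3.3166, ‖x‖ = 125.6669
with δb = [-0.0058 0.0055 0.0060], A·Δx = δb → ‖Δx‖ = 0.4185
relative error = 0.0033
tightness: 0.0033 against a bound of 1.1355 (unrounded ratio ≈ 0.0029)

0.0033
1.1355


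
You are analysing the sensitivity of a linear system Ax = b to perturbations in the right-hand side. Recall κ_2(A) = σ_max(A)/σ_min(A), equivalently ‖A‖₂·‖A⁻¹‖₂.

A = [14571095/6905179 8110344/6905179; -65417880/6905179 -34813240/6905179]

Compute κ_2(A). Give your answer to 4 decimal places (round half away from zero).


247.6750

M = AᵀA = [2672109359425/28364959561 1425095151480/28364959561; 1425095151480/28364959561 760106697856/28364959561]. tr(M)=11876180129/98148649, det(M)=23425600/98148649
char-poly roots: 121 and 193600/98148649
κ = σ_max/σ_min = 11/(440/9907) = 247.6750


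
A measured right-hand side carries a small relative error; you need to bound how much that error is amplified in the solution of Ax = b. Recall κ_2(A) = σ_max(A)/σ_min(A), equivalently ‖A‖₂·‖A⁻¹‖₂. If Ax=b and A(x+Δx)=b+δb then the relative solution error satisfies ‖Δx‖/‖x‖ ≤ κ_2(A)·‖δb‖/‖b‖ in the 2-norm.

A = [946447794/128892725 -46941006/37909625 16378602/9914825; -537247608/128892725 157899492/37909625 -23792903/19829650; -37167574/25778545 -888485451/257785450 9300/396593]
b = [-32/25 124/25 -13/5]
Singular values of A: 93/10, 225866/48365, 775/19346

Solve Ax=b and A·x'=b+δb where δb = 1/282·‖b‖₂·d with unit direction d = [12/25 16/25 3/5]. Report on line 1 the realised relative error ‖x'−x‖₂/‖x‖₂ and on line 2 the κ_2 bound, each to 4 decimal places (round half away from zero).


0.0204
0.8232

σ_max = 93/10, σ_min = 775/19346
condition number: (93/10) ÷ (775/19346) = 232.1520
κ_2(A)·‖δb‖/‖b‖ = 0.8232
solve Ax = b  →  x = [-5.1160 3.0596 24.2593]
2-norm of b is 5.7446; of x, 24.9810
re-solving with b+δb shifts x by Δx of norm 0.5085
dividing the unrounded norms, ‖Δx‖/‖x‖ = 0.0204
so the bound overstates the realised error by a factor of ≈ 40.4423 (computed from the unrounded values)


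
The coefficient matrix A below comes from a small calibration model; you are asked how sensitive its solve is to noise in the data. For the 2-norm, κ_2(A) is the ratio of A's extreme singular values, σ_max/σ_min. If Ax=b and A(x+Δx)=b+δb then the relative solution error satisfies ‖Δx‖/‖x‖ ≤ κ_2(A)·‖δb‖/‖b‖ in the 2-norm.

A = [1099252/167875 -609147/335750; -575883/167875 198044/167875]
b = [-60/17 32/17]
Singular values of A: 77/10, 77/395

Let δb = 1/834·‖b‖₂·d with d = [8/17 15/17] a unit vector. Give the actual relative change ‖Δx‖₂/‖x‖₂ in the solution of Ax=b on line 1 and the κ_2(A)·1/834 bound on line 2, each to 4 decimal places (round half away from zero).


0.0474
0.0474

from the listed singular values, σ₁ = 77/10, σ_n = 77/395
κ_2(A) = (77/10) / (77/395) = 39.5000
worst-case relative error ≤ 39.5000 × 1/834 = 0.0474
solve Ax = b  →  x = [-0.4987 0.1455]
‖b‖₂ = 4.0000 and ‖x‖₂ = 0.5195
Δx = A⁻¹·δb where δb = 1/834·4.0000·d; ‖Δx‖ = 0.0246
relative error = 0.0474
realised/bound = 1 exactly: the bound is attained for this b and d


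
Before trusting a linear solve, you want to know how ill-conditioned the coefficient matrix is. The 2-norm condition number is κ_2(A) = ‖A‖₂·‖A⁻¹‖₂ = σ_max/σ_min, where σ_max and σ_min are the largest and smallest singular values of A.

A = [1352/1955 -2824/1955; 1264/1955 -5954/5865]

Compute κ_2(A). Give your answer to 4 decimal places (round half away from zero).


17.2500

AᵀA = [137024/152881 -759200/458643; -759200/458643 4288996/1375929]; tr = 19108/4761, det = 256/4761
solving λ² − 19108/4761·λ + 256/4761 = 0 gives λ = 4, 64/4761
κ = σ_max/σ_min = 2/(8/69) = 17.2500


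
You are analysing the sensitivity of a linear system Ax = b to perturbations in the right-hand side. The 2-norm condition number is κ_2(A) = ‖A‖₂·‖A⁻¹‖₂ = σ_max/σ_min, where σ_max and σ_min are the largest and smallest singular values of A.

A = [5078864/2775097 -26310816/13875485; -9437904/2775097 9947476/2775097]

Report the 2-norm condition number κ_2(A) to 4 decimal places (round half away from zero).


M = AᵀA = [397470212608/26647624081 -2086663231296/133238120405; -2086663231296/133238120405 10955245701904/666190602025]. tr(M)=24841856144/792141025, det(M)=9834496/792141025
eigenvalues of AᵀA: λ = (tr ± √(tr²−4·det))/2 = 784/25, 12544/31685641
κ_2(A) = √(λ_max/λ_min) = √((784/25) / (12544/31685641)) = 281.4500

281.4500


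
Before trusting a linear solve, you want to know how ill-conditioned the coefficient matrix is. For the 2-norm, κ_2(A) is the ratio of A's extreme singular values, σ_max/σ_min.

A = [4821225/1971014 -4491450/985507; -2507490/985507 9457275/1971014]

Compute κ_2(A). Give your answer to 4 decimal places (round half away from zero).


399.8000

form AᵀA = [57543680025/4619377156 -26972838000/1154844289; -26972838000/1154844289 202297910625/4619377156] with trace 449552925/7992002 and determinant 1265625/63936016
eigenvalues of AᵀA: λ = (tr ± √(tr²−4·det))/2 = 225/4, 5625/15984004
κ_2(A) = √(λ_max/λ_min) = √((225/4) / (5625/15984004)) = 399.8000


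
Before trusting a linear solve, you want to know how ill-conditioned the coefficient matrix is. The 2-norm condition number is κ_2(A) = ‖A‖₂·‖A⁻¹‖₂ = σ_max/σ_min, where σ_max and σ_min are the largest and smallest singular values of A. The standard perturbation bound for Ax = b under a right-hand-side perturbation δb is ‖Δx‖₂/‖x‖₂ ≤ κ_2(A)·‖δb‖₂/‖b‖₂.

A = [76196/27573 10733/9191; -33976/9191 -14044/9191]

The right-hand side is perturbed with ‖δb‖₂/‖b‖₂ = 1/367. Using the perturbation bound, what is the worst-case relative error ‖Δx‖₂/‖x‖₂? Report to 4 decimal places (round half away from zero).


form AᵀA = [16195147600/760270329 2249288500/253423443; 2249288500/253423443 312431225/84474481] with trace 112467625/4498641 and determinant 40000/4498641
solving λ² − 112467625/4498641·λ + 40000/4498641 = 0 gives λ = 25, 1600/4498641
κ = σ_max/σ_min = 5/(40/2121) = 265.1250
worst-case relative error ≤ 265.1250 × 1/367 = 0.7224

0.7224


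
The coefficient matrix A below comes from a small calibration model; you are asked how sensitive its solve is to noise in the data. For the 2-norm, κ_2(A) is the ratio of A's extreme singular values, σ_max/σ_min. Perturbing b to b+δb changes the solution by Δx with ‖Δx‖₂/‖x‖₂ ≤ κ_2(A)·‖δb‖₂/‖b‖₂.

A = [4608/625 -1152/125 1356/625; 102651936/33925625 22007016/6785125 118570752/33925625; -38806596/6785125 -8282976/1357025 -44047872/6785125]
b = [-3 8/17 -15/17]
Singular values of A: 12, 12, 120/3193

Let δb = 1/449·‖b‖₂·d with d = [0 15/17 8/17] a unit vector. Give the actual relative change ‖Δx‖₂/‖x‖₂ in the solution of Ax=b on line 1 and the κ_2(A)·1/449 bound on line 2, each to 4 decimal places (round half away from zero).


σ_max = 12, σ_min = 120/3193
κ = σ_max/σ_min = 12/(120/3193) = 319.3000
worst-case relative error ≤ 319.3000 × 1/449 = 0.7111
solve Ax = b  →  x = [-0.1087 0.2400 0.0060]
2-norm of b is 3.1623; of x, 0.2635
re-solving with b+δb shifts x by Δx of norm 0.1874
realised ‖Δx‖/‖x‖ = 0.7111
realised/bound = 1 exactly: the bound is attained for this b and d

0.7111
0.7111


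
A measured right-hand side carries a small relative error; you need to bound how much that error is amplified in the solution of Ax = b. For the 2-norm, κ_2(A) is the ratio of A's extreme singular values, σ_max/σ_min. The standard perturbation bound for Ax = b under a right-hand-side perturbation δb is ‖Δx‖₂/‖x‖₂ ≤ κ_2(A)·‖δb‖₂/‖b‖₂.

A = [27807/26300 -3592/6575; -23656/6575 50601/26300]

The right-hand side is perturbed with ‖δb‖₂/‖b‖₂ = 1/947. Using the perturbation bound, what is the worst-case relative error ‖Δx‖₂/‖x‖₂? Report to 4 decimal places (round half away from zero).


0.2777

form AᵀA = [15563089/1106704 -518760/69169; -518760/69169 4427041/1106704] with trace 9995065/553352 and determinant 83521/17707264
λ_max, λ_min = (9995065/553352 ± √1560867926409/4784350561)/2 = 289/16, 289/1106704
so κ_2 = √((289/16) / (289/1106704)) = 263.0000
perturbation bound = 263.0000·1/947 = 0.2777


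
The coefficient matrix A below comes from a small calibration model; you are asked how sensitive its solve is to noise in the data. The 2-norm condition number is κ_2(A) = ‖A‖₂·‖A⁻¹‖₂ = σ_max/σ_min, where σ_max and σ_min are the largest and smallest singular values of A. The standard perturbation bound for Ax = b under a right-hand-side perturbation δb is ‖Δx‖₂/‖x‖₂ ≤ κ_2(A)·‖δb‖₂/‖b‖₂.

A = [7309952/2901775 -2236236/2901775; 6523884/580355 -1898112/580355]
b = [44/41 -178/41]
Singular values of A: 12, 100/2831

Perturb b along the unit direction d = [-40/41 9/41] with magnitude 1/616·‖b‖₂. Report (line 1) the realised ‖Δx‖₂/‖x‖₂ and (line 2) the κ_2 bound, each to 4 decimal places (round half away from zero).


0.0036
0.5515

σ_max = 12, σ_min = 100/2831
condition number: 12 ÷ (100/2831) = 339.7200
worst-case relative error ≤ 339.7200 × 1/616 = 0.5515
solve Ax = b  →  x = [-16.1736 -54.2619]
‖b‖₂ = 4.4721 and ‖x‖₂ = 56.6210
δb = ε·‖b‖·d = [-0.0071 0.0016]; solving A·Δx = δb gives ‖Δx‖ = 0.2055
dividing the unrounded norms, ‖Δx‖/‖x‖ = 0.0036
so the bound overstates the realised error by a factor of ≈ 151.9300 (computed from the unrounded values)


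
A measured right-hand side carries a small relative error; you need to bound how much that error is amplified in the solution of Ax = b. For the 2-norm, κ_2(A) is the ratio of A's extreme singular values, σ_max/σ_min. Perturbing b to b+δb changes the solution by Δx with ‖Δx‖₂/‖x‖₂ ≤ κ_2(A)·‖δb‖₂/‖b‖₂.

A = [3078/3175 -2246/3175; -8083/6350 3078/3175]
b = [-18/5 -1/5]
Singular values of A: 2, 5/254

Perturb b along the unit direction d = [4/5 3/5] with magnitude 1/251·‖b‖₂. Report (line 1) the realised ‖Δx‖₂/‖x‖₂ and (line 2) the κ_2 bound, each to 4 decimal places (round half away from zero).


from the listed singular values, σ₁ = 2, σ_n = 5/254
condition number: 2 ÷ (5/254) = 101.6000
κ_2(A)·‖δb‖/‖b‖ = 0.4048
solve Ax = b  →  x = [-92.2400 -121.3200]
‖b‖ = 3.6056, ‖x‖ = 152.4033
δb = ε·‖b‖·d = [0.0115 0.0086]; solving A·Δx = δb gives ‖Δx‖ = 0.7297
relative error = 0.0048
realised/bound (from unrounded values) ≈ 0.0118

0.0048
0.4048


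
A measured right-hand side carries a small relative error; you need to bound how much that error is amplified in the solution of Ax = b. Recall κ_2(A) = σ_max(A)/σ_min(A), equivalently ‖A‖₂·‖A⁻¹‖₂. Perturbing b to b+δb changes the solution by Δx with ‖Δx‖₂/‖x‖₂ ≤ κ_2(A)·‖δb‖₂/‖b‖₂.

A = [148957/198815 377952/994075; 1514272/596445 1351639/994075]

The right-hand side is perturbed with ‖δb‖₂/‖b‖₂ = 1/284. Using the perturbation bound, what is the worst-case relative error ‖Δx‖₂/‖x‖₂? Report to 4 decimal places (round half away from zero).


form AᵀA = [99708535225/14229865521 17725159040/4743288507; 17725159040/4743288507 3151641121/1581096169] with trace 443160226/49238289 and determinant 15625/5470921
eigenvalues of AᵀA: λ = (tr ± √(tr²−4·det))/2 = 9, 15625/49238289
κ_2(A) = √(λ_max/λ_min) = √(9 / (15625/49238289)) = 168.4080
κ_2(A)·‖δb‖/‖b‖ = 0.5930

0.5930


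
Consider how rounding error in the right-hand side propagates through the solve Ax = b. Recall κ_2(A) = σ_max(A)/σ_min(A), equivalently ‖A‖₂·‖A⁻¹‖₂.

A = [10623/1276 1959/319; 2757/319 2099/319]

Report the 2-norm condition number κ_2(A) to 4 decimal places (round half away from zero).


132.0000

AᵀA = [278793/1936 52269/484; 52269/484 9802/121]; tr = 435625/1936, det = 5625/1936
solving λ² − 435625/1936·λ + 5625/1936 = 0 gives λ = 225, 25/1936
κ_2(A) = √(λ_max/λ_min) = √(225 / (25/1936)) = 132.0000


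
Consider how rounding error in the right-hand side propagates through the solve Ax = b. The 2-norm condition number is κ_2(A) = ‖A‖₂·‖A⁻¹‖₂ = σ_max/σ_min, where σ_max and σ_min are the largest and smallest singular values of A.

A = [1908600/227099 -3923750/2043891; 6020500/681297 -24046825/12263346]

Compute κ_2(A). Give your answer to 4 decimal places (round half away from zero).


M = AᵀA = [82082290000/551921049 -166214956250/4967289441; -166214956250/4967289441 1346610105625/178822419876]. tr(M)=16621815625/106378596, det(M)=6250000/26594649
solving λ² − 16621815625/106378596·λ + 6250000/26594649 = 0 gives λ = 625/4, 40000/26594649
κ = σ_max/σ_min = (25/2)/(200/5157) = 322.3125

322.3125


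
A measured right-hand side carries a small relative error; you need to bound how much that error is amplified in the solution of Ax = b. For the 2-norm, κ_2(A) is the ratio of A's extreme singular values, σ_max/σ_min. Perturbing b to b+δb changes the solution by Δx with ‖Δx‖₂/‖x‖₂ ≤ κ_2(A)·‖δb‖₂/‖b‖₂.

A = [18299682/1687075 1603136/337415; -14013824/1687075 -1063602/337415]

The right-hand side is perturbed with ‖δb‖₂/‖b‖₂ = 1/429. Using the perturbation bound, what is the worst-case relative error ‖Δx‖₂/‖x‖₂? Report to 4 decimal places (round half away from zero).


M = AᵀA = [21250624976164/113848882225 1769680409472/22769776445; 1769680409472/22769776445 148051769956/4553955289]. tr(M)=147644492456/673662025, det(M)=749664400/26946481
char-poly roots: 5476/25 and 3422500/26946481
κ = σ_max/σ_min = (74/5)/(1850/5191) = 41.5280
perturbation bound = 41.5280·1/429 = 0.0968

0.0968


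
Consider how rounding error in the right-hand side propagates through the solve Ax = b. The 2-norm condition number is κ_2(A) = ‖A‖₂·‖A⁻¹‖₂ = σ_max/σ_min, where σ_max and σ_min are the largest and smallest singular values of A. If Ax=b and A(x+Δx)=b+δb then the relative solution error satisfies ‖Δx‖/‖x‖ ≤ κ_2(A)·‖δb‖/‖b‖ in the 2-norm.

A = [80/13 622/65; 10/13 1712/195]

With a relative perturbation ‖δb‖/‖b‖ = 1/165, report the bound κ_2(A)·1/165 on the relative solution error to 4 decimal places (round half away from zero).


0.0255

AᵀA = [500/13 2560/39; 2560/39 19732/117]; tr = 1864/9, det = 19600/9
char-poly roots: 196 and 100/9
κ_2(A) = √(λ_max/λ_min) = √(196 / (100/9)) = 4.2000
bound on ‖Δx‖/‖x‖: κ·ε = 4.2000·1/165 = 0.0255


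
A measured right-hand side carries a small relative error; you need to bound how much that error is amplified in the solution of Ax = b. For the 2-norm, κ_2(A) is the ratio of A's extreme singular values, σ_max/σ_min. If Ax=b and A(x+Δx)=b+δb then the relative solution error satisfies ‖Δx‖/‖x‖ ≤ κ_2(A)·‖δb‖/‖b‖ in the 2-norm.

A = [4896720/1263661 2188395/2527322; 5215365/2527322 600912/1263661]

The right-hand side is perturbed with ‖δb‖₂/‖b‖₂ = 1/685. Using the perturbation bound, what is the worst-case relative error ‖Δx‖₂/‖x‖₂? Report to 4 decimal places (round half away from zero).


0.5293

AᵀA = [425991346425/22101579556 23961821760/5525394889; 23961821760/5525394889 21569043609/22101579556]; tr = 133123257/6573938, det = 164025/52591504
solving λ² − 133123257/6573938·λ + 164025/52591504 = 0 gives λ = 81/4, 2025/13147876
κ = σ_max/σ_min = (9/2)/(45/3626) = 362.6000
bound on ‖Δx‖/‖x‖: κ·ε = 362.6000·1/685 = 0.5293


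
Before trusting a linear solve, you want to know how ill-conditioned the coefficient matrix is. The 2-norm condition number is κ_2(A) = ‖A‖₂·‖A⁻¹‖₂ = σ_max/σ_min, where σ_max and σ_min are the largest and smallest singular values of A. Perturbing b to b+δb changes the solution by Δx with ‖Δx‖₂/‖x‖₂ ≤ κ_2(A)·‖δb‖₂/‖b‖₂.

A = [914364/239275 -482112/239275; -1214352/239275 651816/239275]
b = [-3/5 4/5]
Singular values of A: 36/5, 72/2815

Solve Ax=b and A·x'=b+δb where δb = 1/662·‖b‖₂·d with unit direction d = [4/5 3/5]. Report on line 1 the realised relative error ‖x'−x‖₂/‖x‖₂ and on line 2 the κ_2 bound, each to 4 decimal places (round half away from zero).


0.4252
0.4252

σ_max = 36/5, σ_min = 72/2815
κ = σ_max/σ_min = (36/5)/(72/2815) = 281.5000
κ_2(A)·‖δb‖/‖b‖ = 0.4252
solve Ax = b  →  x = [-0.1225 0.0654]
‖b‖ = 1.0000, ‖x‖ = 0.1389
δb = ε·‖b‖·d = [0.0012 0.0009]; solving A·Δx = δb gives ‖Δx‖ = 0.0591
relative error = 0.4252
so the bound is sharp here: realised error equals the bound


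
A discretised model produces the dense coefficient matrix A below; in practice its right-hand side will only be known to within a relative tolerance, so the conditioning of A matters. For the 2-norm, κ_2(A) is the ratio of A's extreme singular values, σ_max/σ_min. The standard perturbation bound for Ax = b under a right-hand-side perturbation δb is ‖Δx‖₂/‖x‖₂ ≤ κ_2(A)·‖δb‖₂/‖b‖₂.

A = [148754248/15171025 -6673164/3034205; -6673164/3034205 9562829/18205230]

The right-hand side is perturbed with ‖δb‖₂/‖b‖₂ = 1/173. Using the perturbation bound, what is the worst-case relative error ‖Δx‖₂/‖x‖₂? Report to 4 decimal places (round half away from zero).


AᵀA = [13825761000784/136918500625 -622153538242/27383700125; -622153538242/27383700125 1008071349337/197162640900]; tr = 311082200929/2932222500, det = 1800814096/18326390625
char-poly roots: 10609/100 and 678976/733055625
σ_max=√(10609/100)=(103/10), σ_min=√(678976/733055625)=(824/27075) → κ = 338.4375
worst-case relative error ≤ 338.4375 × 1/173 = 1.9563

1.9563


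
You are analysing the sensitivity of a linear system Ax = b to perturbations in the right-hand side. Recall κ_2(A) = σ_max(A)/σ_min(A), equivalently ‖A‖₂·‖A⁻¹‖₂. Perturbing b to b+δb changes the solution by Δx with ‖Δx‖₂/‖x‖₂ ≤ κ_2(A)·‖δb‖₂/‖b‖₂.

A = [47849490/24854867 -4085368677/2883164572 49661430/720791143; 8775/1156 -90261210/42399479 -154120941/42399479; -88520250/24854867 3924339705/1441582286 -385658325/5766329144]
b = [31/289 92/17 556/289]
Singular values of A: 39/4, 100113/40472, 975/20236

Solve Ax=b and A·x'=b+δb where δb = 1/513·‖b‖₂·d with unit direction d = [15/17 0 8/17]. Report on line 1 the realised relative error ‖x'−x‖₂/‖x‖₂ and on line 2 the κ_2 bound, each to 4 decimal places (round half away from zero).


0.0112
0.3945

largest singular value 39/4, smallest 975/20236
condition number: (39/4) ÷ (975/20236) = 202.3600
bound on ‖Δx‖/‖x‖: κ·ε = 202.3600·1/513 = 0.3945
solve Ax = b  →  x = [10.1290 14.2366 11.3256]
2-norm of b is 5.7446; of x, 20.8218
δb = ε·‖b‖·d = [0.0099 0.0000 0.0053]; solving A·Δx = δb gives ‖Δx‖ = 0.2324
realised ‖Δx‖/‖x‖ = 0.0112
tightness: 0.0112 against a bound of 0.3945 (unrounded ratio ≈ 0.0283)


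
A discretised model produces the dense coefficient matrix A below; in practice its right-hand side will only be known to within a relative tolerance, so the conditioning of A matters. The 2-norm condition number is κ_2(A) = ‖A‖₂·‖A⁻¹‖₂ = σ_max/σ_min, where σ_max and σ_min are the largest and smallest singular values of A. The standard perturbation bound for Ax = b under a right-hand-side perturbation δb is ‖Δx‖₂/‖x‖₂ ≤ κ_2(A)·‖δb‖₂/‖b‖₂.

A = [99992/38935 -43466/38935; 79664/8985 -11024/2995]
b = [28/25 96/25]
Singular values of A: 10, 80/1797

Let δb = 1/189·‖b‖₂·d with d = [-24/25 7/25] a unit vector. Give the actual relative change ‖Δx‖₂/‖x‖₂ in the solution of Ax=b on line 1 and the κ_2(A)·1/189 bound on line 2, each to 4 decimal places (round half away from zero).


σ_max = 10, σ_min = 80/1797
condition number: 10 ÷ (80/1797) = 224.6250
worst-case relative error ≤ 224.6250 × 1/189 = 1.1885
solve Ax = b  →  x = [0.3692 -0.1538]
2-norm of b is 4.0000; of x, 0.4000
re-solving with b+δb shifts x by Δx of norm 0.4754
realised ‖Δx‖/‖x‖ = 1.1885
realised/bound = 1 exactly: the bound is attained for this b and d

1.1885
1.1885


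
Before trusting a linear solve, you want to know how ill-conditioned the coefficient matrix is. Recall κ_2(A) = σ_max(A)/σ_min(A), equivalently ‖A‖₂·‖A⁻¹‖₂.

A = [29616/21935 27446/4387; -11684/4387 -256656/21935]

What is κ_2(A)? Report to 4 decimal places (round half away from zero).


form AᵀA = [4290003856/481144225 762321888/19245769; 762321888/19245769 84704375236/481144225] with trace 52941332/286225 and determinant 5345344/7155625
eigenvalues of AᵀA: λ = (tr ± √(tr²−4·det))/2 = 4624/25, 1156/286225
κ = σ_max/σ_min = (68/5)/(34/535) = 214.0000

214.0000


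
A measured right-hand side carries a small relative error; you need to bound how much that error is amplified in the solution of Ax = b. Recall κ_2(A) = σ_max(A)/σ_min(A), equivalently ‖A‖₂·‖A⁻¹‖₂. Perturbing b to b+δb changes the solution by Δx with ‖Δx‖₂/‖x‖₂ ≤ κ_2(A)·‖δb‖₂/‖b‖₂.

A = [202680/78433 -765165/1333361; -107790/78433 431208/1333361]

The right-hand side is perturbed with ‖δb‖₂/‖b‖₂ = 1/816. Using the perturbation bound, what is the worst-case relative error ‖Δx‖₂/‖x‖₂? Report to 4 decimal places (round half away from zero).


0.2344

AᵀA = [52697866500/6151735489 -11856679560/6151735489; -11856679560/6151735489 2669265801/6151735489]; tr = 32937021/3659569, det = 8100/3659569
char-poly roots: 9 and 900/3659569
σ_max=√9=3, σ_min=√(900/3659569)=(30/1913) → κ = 191.3000
bound on ‖Δx‖/‖x‖: κ·ε = 191.3000·1/816 = 0.2344


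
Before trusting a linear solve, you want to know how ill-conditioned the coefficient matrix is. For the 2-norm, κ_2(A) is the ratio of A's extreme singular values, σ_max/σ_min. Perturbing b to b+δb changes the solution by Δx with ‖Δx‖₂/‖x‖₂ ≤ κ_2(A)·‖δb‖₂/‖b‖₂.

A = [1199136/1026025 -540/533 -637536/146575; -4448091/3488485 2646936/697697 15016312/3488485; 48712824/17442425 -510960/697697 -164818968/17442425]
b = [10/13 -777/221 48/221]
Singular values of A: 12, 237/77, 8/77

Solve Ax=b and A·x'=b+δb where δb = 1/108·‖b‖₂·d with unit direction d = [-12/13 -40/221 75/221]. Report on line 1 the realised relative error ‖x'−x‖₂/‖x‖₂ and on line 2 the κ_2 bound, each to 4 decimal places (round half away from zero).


σ_max = 12, σ_min = 8/77
κ = σ_max/σ_min = 12/(8/77) = 115.5000
perturbation bound = 115.5000·1/108 = 1.0694
solve Ax = b  →  x = [-0.0144 -0.9875 0.0493]
‖b‖ = 3.6056, ‖x‖ = 0.9888
Δx = A⁻¹·δb where δb = 1/108·3.6056·d; ‖Δx‖ = 0.3213
relative error = 0.3250
tightness: 0.3250 against a bound of 1.0694 (unrounded ratio ≈ 0.3039)

0.3250
1.0694


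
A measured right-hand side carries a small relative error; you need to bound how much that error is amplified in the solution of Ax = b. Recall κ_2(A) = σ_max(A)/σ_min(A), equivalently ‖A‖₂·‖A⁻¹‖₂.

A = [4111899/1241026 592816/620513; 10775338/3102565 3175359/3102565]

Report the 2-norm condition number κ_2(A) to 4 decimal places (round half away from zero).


342.3520

form AᵀA = [1054844792761/45783160900 76915054062/11445790225; 76915054062/11445790225 22435998841/11445790225] with trace 45783551525/1831326436 and determinant 9765625/1831326436
eigenvalues of AᵀA: λ = (tr ± √(tr²−4·det))/2 = 25, 390625/1831326436
κ_2(A) = √(λ_max/λ_min) = √(25 / (390625/1831326436)) = 342.3520


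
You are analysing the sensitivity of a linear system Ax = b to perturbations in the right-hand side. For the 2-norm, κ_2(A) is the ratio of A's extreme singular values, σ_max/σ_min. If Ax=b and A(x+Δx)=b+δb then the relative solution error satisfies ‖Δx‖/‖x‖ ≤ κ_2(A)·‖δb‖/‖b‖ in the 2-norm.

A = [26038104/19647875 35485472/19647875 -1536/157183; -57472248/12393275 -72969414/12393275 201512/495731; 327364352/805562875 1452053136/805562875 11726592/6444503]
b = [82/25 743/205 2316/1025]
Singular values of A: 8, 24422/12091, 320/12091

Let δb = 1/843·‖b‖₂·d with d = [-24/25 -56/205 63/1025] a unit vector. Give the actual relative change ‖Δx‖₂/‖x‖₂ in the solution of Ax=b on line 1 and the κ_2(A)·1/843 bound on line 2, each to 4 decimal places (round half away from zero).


from the listed singular values, σ₁ = 8, σ_n = 320/12091
κ = σ_max/σ_min = 8/(320/12091) = 302.2750
κ_2(A)·‖δb‖/‖b‖ = 0.3586
solve Ax = b  →  x = [-112.2162 83.8497 -56.7588]
2-norm of b is 5.3852; of x, 151.1450
Δx = A⁻¹·δb where δb = 1/843·5.3852·d; ‖Δx‖ = 0.2414
relative error = 0.0016
tightness: 0.0016 against a bound of 0.3586 (unrounded ratio ≈ 0.0045)

0.0016
0.3586


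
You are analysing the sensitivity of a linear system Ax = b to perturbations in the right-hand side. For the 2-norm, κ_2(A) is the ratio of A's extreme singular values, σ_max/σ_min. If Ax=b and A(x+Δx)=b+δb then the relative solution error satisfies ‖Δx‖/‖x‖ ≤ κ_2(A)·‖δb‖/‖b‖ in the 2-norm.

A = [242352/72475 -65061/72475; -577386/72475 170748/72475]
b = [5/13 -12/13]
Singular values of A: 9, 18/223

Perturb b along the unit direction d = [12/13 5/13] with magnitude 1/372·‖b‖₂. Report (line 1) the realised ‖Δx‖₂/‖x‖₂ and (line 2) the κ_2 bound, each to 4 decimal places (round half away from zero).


σ_max = 9, σ_min = 18/223
condition number: 9 ÷ (18/223) = 111.5000
perturbation bound = 111.5000·1/372 = 0.2997
solve Ax = b  →  x = [0.1067 -0.0311]
2-norm of b is 1.0000; of x, 0.1111
δb = ε·‖b‖·d = [0.0025 0.0010]; solving A·Δx = δb gives ‖Δx‖ = 0.0333
realised ‖Δx‖/‖x‖ = 0.2997
tightness: 0.2997 against a bound of 0.2997; the bound is attained (ratio 1)

0.2997
0.2997


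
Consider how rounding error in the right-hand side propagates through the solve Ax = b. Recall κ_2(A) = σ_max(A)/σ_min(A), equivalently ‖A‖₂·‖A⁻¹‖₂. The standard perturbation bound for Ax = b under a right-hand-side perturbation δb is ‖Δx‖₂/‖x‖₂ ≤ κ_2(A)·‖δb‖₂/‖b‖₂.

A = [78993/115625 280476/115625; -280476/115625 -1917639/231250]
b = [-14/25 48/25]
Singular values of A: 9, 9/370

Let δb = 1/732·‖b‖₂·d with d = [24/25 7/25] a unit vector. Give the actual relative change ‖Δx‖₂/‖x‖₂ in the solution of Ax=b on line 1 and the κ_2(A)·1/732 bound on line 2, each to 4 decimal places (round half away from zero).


from the listed singular values, σ₁ = 9, σ_n = 9/370
condition number: 9 ÷ (9/370) = 370.0000
κ_2(A)·‖δb‖/‖b‖ = 0.5055
solve Ax = b  →  x = [-0.0622 -0.2133]
2-norm of b is 2.0000; of x, 0.2222
with δb = [0.0026 0.0008], A·Δx = δb → ‖Δx‖ = 0.1123
relative error = 0.5055
realised/bound = 1 exactly: the bound is attained for this b and d

0.5055
0.5055


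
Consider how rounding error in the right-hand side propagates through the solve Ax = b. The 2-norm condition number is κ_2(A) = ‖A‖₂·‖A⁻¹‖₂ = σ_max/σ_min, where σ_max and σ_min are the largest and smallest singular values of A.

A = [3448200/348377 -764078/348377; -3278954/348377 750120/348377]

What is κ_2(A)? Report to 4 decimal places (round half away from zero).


293.0000

M = AᵀA = [26922262276/144312169 -6057434880/144312169; -6057434880/144312169 1363252324/144312169]. tr(M)=16826600/85849, det(M)=38416/85849
eigenvalues of AᵀA: λ = (tr ± √(tr²−4·det))/2 = 196, 196/85849
κ = σ_max/σ_min = 14/(14/293) = 293.0000


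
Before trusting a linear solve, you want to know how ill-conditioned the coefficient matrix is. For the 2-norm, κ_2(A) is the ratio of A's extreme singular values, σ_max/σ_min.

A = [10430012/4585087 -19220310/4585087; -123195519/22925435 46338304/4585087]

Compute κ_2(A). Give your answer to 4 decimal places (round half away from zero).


331.9520

form AᵀA = [105898015737769/3109914615025 -39710128583304/621982923005; -39710128583304/621982923005 14891471799364/124396584601] with trace 1654618722221/10760950225 and determinant 92352100/430438009
solving λ² − 1654618722221/10760950225·λ + 92352100/430438009 = 0 gives λ = 3844/25, 600625/430438009
σ_max=√(3844/25)=(62/5), σ_min=√(600625/430438009)=(775/20747) → κ = 331.9520


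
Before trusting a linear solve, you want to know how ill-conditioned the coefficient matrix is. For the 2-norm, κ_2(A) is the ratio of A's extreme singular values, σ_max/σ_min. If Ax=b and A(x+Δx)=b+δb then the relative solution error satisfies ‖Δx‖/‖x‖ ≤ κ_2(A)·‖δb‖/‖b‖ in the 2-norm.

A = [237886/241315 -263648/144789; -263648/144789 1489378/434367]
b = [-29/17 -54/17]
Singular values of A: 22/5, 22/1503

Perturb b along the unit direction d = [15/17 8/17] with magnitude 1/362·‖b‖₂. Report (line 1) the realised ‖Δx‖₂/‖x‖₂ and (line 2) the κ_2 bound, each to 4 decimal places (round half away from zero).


0.0033
0.8304

σ_max = 22/5, σ_min = 22/1503
condition number: (22/5) ÷ (22/1503) = 300.6000
κ_2(A)·‖δb‖/‖b‖ = 0.8304
solve Ax = b  →  x = [-180.6283 -96.8503]
‖b‖ = 3.6056, ‖x‖ = 204.9550
Δx = A⁻¹·δb where δb = 1/362·3.6056·d; ‖Δx‖ = 0.6805
realised ‖Δx‖/‖x‖ = 0.0033
realised/bound (from unrounded values) ≈ 0.0040


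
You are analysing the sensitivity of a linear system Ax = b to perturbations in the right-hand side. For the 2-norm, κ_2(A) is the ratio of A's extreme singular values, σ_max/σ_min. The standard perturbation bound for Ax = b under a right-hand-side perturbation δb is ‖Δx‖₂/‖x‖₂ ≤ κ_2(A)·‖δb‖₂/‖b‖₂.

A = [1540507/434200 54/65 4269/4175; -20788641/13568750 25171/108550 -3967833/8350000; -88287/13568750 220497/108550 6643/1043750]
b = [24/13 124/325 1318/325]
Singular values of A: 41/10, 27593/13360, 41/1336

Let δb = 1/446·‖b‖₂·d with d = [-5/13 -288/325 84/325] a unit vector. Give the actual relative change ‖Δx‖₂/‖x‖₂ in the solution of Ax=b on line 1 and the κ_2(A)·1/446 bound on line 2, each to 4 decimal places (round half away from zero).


from the listed singular values, σ₁ = 41/10, σ_n = 41/1336
κ_2(A) = (41/10) / (41/1336) = 133.6000
κ_2(A)·‖δb‖/‖b‖ = 0.2996
solve Ax = b  →  x = [0.0487 1.9966 0.0142]
‖b‖₂ = 4.4721 and ‖x‖₂ = 1.9972
with δb = [-0.0039 -0.0089 0.0026], A·Δx = δb → ‖Δx‖ = 0.3267
realised ‖Δx‖/‖x‖ = 0.1636
tightness: 0.1636 against a bound of 0.2996 (unrounded ratio ≈ 0.5461)

0.1636
0.2996


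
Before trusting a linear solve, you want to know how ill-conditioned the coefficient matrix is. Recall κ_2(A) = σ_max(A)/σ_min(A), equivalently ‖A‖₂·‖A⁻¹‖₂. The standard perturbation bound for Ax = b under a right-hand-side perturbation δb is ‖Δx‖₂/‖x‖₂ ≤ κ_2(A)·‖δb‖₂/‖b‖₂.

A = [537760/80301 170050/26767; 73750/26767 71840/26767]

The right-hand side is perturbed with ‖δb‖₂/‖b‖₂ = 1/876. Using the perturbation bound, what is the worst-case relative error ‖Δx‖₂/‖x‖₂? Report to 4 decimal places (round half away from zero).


0.2432

M = AᵀA = [2000812900/38155329 635152000/12718443; 635152000/12718443 201644900/4239481]. tr(M)=4537000/45369, det(M)=10000/45369
eigenvalues of AᵀA: λ = (tr ± √(tr²−4·det))/2 = 100, 100/45369
so κ_2 = √(100 / (100/45369)) = 213.0000
κ_2(A)·‖δb‖/‖b‖ = 0.2432


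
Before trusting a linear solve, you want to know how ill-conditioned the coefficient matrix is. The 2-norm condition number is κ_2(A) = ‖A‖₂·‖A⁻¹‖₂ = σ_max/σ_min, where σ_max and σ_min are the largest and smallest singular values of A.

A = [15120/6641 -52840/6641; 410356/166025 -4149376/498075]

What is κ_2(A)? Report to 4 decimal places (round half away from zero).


M = AᵀA = [370126096/32775625 -3805868416/98326875; -3805868416/98326875 39147075136/294980625]. tr(M)=67965136/471969, det(M)=25600/52441
char-poly roots: 144 and 1600/471969
σ_max=√144=12, σ_min=√(1600/471969)=(40/687) → κ = 206.1000

206.1000


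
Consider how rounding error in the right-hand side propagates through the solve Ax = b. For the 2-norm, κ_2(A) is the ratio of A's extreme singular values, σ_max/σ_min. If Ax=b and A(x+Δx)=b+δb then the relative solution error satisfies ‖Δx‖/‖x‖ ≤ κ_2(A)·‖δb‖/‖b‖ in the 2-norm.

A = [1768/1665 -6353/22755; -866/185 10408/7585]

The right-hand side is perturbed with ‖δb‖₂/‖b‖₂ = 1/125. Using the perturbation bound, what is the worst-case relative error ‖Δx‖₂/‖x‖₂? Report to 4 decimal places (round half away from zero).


M = AᵀA = [12774452/554445 -1241912/184815; -1241912/184815 120797/61605]. tr(M)=2772325/110889, det(M)=2500/110889
eigenvalues of AᵀA: λ = (tr ± √(tr²−4·det))/2 = 25, 100/110889
κ_2(A) = √(λ_max/λ_min) = √(25 / (100/110889)) = 166.5000
κ_2(A)·‖δb‖/‖b‖ = 1.3320

1.3320


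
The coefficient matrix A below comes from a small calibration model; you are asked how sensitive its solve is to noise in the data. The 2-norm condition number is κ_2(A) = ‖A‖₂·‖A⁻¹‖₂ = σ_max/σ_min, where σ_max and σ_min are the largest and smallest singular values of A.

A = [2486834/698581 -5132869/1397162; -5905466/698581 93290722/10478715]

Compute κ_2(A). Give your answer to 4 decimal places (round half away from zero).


M = AᵀA = [8377651912/99574661 -131944426747/1493619915; -131944426747/1493619915 8312704077461/89617194900]. tr(M)=546641062009/3090248100, det(M)=312900721/772562025
char-poly roots: 17689/100 and 70756/30902481
κ = σ_max/σ_min = (133/10)/(266/5559) = 277.9500

277.9500


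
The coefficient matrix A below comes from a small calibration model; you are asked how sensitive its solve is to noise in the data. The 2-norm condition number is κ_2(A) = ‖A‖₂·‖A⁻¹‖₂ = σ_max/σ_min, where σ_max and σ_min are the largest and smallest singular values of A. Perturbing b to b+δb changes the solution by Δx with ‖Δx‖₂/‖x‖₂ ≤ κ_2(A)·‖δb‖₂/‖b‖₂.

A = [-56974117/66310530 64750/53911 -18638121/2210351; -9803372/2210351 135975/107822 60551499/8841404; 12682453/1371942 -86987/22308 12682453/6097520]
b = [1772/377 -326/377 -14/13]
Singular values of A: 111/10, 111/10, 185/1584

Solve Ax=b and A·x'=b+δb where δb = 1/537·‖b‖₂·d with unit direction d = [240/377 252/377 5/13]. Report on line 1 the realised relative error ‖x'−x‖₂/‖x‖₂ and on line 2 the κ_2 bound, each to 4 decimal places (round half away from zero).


largest singular value 111/10, smallest 185/1584
κ = σ_max/σ_min = (111/10)/(185/1584) = 95.0400
κ_2(A)·‖δb‖/‖b‖ = 0.1770
solve Ax = b  →  x = [6.3425 15.8764 1.0577]
‖b‖₂ = 4.8990 and ‖x‖₂ = 17.1291
with δb = [0.0058 0.0061 0.0035], A·Δx = δb → ‖Δx‖ = 0.0781
realised ‖Δx‖/‖x‖ = 0.0046
realised/bound (from unrounded values) ≈ 0.0258

0.0046
0.1770
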